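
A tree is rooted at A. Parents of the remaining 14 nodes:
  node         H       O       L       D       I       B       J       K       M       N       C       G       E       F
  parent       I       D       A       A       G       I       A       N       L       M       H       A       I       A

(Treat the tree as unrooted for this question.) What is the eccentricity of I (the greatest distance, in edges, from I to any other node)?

6

A farthest node from I is K.
The path I-G-A-L-M-N-K has 6 edges.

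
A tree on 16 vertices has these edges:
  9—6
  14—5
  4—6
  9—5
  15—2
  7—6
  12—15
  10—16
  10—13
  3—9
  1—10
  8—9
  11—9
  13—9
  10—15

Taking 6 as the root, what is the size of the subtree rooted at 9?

13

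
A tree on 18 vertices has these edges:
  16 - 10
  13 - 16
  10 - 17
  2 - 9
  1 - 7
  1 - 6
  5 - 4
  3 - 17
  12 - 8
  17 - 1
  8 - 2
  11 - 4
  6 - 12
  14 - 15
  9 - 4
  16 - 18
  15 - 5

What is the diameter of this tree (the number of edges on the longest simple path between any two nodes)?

13

BFS from 14 reaches 13 last, at distance 13; BFS from 13 confirms no node is farther.
Path: 14 – 15 – 5 – 4 – 9 – 2 – 8 – 12 – 6 – 1 – 17 – 10 – 16 – 13.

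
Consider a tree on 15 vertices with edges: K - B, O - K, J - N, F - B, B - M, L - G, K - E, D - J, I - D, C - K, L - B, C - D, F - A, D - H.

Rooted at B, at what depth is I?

4

Climbing from I to the root: I–D–C–K–B. That's 4 steps.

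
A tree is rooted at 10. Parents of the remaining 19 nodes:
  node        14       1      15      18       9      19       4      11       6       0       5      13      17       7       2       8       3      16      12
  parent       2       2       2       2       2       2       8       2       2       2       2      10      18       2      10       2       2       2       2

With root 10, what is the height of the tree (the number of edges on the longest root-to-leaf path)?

4 sits deepest: 10 → 2 → 8 → 4 — 3 edges from the root.

3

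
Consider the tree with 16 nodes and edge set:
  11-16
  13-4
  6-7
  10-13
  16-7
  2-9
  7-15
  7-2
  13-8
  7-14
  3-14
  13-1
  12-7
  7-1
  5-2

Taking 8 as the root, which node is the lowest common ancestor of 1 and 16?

Path 1→root: 1 13 8; path 16→root: 16 7 1 13 8.
First common node: 1.

1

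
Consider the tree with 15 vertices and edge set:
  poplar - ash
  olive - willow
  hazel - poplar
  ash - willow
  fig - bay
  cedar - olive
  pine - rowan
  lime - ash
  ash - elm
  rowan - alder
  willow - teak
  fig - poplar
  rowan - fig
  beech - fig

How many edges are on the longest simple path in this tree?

Starting from alder, a farthest node is cedar at distance 7.
One longest path: alder - rowan - fig - poplar - ash - willow - olive - cedar.
So the diameter is 7.

7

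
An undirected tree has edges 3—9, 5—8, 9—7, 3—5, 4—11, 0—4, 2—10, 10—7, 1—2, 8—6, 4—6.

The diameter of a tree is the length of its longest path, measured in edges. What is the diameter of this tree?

10

A longest path is 0 - 4 - 6 - 8 - 5 - 3 - 9 - 7 - 10 - 2 - 1, with 10 edges.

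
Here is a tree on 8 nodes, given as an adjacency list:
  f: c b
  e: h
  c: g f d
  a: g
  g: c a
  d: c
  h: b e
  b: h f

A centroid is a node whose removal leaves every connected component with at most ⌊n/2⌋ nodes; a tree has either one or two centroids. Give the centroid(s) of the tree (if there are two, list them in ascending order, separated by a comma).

Delete f: the remaining components have sizes 4, 3. Max 4 ≤ 4, so f is a centroid.
c is adjacent to f and is also a centroid (the largest component after removing it is likewise 4).

c, f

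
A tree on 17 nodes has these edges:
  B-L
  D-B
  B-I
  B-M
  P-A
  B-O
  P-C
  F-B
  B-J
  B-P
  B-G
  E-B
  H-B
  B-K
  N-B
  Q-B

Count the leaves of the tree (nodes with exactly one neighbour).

Degree-1 nodes: A, C, D, E, F, G, H, I, J, K, L, M, N, O, Q — 15 of them.

15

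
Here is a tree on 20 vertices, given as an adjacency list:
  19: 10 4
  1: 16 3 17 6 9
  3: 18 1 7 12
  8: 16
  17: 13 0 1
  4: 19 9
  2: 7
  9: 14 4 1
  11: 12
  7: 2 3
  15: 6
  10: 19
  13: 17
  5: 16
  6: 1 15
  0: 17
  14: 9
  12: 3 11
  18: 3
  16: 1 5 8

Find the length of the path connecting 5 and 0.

5–16–1–17–0: 4 edges.

4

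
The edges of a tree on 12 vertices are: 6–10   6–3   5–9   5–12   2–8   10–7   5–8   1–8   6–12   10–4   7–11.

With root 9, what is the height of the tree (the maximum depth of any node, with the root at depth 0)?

6

The longest root-to-leaf path is 9–5–12–6–10–7–11 (6 edges).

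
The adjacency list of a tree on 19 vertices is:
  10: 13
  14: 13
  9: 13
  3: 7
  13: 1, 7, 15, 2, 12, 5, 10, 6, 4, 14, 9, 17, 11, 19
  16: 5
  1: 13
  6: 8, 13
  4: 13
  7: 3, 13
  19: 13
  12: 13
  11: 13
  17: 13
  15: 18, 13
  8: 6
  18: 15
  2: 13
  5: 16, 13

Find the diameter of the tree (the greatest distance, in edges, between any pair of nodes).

4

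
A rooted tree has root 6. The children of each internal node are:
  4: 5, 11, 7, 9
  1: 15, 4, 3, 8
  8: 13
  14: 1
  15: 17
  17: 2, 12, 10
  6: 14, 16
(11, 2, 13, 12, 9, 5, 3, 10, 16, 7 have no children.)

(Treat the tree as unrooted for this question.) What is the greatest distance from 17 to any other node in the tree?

A farthest node from 17 is 16.
The path 17-15-1-14-6-16 has 5 edges.

5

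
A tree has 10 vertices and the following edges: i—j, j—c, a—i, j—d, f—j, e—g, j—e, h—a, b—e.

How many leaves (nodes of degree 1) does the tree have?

Exactly 6 nodes have a single neighbour: b, c, d, f, g, h.

6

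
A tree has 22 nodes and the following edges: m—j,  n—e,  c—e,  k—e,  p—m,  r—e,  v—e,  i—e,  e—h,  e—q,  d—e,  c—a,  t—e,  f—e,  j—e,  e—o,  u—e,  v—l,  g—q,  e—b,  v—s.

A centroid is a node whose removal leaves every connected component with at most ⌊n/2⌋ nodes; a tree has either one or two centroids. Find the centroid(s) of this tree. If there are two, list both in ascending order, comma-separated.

Delete e: the remaining components have sizes 3, 3, 2, 2, 1, 1, 1, 1, 1, 1, 1, 1, 1, 1, 1. Max 3 ≤ 11, so e is a centroid.
No neighbour of e does as well, so e is the unique centroid.

e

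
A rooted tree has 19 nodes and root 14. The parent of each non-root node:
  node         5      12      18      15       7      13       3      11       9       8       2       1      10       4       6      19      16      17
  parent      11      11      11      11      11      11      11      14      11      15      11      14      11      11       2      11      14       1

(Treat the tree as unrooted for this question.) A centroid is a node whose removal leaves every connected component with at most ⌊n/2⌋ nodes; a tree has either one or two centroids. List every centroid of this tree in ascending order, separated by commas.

Removing 11 splits the tree into components of sizes 4, 2, 2, 1, 1, 1, 1, 1, 1, 1, 1, 1, 1; the largest is 4 ≤ ⌊19/2⌋ = 9.
Every other node leaves some component of size > 9, so the centroid is unique.

11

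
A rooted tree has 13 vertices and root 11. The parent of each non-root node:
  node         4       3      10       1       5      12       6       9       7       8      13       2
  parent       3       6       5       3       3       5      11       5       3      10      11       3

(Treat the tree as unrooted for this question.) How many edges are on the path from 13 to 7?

The path is 13–11–6–3–7, which has 4 edges.

4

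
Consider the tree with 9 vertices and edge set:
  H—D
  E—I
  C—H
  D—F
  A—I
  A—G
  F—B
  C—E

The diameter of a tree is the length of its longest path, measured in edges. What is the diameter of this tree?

8

BFS from B reaches G last, at distance 8; BFS from G confirms no node is farther.
Path: B – F – D – H – C – E – I – A – G.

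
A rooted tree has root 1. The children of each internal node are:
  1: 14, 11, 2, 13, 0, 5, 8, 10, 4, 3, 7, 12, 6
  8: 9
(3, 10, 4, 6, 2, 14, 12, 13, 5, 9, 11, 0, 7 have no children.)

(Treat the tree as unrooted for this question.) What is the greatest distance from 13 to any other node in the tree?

3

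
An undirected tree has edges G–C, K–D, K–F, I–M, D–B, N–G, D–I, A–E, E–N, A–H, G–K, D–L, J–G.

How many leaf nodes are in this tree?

7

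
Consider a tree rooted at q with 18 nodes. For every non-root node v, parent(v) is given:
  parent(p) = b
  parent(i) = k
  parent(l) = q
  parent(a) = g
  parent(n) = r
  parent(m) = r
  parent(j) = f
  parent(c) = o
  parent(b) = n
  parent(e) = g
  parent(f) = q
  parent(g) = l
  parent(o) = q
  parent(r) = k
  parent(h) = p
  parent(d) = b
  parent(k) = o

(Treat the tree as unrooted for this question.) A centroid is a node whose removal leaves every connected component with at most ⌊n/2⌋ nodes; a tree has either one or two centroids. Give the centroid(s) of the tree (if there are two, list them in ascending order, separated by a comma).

k, o

Removing o splits the tree into components of sizes 9, 7, 1; the largest is 9 ≤ ⌊18/2⌋ = 9.
Its neighbour k also leaves a largest component of size 9, so both are centroids.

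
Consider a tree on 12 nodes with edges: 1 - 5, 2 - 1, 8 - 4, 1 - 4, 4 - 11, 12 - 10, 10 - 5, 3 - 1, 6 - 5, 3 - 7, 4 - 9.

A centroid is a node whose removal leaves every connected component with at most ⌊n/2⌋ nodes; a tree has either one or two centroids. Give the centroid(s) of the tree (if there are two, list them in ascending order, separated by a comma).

1

If 1 is removed the pieces have sizes 4, 4, 2, 1, all ≤ ⌊12/2⌋ = 6.
Every other node leaves some component of size > 6, so the centroid is unique.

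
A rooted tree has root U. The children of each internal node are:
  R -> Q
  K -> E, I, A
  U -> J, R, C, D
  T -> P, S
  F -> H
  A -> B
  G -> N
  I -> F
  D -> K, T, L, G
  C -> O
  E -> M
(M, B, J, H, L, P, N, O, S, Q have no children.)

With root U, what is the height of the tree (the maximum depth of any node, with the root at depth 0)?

A deepest node is H, reached by U → D → K → I → F → H.
That path has 5 edges, so the height is 5.

5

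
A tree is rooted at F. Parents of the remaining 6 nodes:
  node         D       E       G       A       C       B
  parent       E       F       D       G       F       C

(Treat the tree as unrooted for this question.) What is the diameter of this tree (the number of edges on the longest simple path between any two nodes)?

6

Starting from A, a farthest node is B at distance 6.
One longest path: A – G – D – E – F – C – B.
So the diameter is 6.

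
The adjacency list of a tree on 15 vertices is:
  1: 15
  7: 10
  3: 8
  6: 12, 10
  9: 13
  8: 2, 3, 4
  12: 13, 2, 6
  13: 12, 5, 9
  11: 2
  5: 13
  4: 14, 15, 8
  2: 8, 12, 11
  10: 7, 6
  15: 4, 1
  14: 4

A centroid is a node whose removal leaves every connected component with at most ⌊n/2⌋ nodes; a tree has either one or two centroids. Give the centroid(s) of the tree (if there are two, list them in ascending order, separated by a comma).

Removing 2 splits the tree into components of sizes 7, 6, 1; the largest is 7 ≤ ⌊15/2⌋ = 7.
Every other node leaves some component of size > 7, so the centroid is unique.

2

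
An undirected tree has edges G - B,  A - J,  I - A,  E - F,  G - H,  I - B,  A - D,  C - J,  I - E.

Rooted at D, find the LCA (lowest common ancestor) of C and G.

A

Ancestors of C (toward the root): C, J, A, D.
Ancestors of G: G, B, I, A, D.
The deepest node appearing in both lists is A.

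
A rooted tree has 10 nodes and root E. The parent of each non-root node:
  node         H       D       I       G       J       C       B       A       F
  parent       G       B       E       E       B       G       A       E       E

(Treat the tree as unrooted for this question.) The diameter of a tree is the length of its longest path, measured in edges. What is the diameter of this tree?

5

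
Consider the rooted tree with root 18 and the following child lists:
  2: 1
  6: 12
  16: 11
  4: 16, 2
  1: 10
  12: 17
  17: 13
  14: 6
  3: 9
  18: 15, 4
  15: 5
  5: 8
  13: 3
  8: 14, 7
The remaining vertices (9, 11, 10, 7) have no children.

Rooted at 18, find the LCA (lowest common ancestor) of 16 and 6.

Path 16→root: 16 4 18; path 6→root: 6 14 8 5 15 18.
First common node: 18.

18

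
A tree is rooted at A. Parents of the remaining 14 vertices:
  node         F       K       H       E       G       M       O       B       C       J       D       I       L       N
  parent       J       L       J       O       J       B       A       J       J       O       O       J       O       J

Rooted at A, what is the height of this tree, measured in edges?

M sits deepest: A – O – J – B – M — 4 edges from the root.

4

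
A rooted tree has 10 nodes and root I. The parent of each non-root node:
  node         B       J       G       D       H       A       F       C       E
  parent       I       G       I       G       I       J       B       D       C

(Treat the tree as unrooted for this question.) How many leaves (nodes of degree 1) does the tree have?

4

Exactly 4 nodes have a single neighbour: A, E, F, H.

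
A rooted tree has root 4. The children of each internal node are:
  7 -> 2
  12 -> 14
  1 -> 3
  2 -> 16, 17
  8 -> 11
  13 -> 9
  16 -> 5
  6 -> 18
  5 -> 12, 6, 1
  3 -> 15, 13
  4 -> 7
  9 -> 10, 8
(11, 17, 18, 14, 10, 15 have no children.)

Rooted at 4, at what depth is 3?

Climbing from 3 to the root: 3–1–5–16–2–7–4. That's 6 steps.

6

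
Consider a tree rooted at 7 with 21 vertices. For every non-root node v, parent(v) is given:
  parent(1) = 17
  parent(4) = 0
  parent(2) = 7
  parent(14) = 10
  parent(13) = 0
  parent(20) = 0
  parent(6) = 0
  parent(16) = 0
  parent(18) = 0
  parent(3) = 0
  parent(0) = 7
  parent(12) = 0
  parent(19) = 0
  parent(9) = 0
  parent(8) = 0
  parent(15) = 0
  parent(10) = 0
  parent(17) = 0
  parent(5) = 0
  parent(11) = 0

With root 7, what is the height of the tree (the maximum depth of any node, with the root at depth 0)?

A deepest node is 14, reached by 7 → 0 → 10 → 14.
That path has 3 edges, so the height is 3.

3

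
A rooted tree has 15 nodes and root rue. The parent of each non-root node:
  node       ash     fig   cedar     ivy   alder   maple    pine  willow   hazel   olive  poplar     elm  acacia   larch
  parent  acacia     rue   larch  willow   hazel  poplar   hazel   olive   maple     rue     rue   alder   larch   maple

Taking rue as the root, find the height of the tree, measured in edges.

5

The longest root-to-leaf path is rue – poplar – maple – larch – acacia – ash (5 edges).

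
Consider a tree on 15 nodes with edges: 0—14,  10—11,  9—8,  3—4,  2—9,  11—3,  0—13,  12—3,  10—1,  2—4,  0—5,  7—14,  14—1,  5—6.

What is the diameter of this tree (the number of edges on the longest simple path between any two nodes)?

BFS from 6 reaches 8 last, at distance 11; BFS from 8 confirms no node is farther.
Path: 6–5–0–14–1–10–11–3–4–2–9–8.

11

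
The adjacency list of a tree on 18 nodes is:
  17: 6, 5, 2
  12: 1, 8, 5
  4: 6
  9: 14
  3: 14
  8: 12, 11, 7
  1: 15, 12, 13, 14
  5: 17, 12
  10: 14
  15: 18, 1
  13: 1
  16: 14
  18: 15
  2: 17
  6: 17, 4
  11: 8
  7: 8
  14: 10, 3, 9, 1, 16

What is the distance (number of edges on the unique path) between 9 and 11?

The path is 9 - 14 - 1 - 12 - 8 - 11, which has 5 edges.

5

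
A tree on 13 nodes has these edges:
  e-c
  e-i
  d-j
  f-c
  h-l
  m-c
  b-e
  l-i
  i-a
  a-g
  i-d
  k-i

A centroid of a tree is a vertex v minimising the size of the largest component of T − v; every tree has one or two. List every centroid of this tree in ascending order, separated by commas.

If i is removed the pieces have sizes 5, 2, 2, 2, 1, all ≤ ⌊13/2⌋ = 6.
Every other node leaves some component of size > 6, so the centroid is unique.

i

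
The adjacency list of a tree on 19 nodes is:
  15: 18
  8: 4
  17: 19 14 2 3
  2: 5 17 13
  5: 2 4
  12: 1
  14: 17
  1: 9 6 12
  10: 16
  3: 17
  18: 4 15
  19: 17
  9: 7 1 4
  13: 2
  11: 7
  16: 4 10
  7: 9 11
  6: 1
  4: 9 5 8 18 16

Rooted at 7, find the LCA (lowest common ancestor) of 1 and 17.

9

Path 1→root: 1 9 7; path 17→root: 17 2 5 4 9 7.
First common node: 9.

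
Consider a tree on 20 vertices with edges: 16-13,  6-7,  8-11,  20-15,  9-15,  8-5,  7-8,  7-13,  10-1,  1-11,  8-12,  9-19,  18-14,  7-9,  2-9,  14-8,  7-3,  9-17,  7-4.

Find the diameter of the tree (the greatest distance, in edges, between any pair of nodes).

A longest path is 20 - 15 - 9 - 7 - 8 - 11 - 1 - 10, with 7 edges.

7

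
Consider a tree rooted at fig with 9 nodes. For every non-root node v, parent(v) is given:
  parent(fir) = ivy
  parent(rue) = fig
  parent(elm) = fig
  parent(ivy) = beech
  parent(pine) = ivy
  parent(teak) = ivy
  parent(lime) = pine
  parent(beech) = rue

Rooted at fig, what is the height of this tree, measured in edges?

5

lime sits deepest: fig–rue–beech–ivy–pine–lime — 5 edges from the root.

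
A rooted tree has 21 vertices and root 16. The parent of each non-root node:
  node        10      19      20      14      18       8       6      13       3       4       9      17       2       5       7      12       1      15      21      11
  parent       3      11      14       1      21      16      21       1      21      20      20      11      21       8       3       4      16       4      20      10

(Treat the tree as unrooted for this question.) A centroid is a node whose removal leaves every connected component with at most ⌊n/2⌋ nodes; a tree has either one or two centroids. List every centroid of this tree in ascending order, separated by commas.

Removing 20 splits the tree into components of sizes 10, 6, 3, 1; the largest is 10 ≤ ⌊21/2⌋ = 10.
No neighbour of 20 does as well, so 20 is the unique centroid.

20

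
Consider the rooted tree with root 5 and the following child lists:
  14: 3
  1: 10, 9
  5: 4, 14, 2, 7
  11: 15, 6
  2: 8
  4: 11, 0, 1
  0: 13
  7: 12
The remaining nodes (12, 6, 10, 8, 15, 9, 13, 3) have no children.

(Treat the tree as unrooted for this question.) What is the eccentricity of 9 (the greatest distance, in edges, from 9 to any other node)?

5

Distances from 9 peak at 5, attained at 12 (3, 8 also at distance 5).
9 – 1 – 4 – 5 – 7 – 12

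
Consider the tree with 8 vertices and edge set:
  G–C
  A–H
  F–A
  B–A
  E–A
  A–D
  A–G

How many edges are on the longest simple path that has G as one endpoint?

2

A farthest node from G is H (B, D, F, E also at distance 2).
The path G–A–H has 2 edges.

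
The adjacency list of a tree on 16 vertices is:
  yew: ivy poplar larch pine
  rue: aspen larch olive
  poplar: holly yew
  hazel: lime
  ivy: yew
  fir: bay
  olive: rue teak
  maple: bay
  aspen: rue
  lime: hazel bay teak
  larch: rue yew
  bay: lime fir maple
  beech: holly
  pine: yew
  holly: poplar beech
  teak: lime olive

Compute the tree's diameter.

10

BFS from maple reaches beech last, at distance 10; BFS from beech confirms no node is farther.
Path: maple–bay–lime–teak–olive–rue–larch–yew–poplar–holly–beech.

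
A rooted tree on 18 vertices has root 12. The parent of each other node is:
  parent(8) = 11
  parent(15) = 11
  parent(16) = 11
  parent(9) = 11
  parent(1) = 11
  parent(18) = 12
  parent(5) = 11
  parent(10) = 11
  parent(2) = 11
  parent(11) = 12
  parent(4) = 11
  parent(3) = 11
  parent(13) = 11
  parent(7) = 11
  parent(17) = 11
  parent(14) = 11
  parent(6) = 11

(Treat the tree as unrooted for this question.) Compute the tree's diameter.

3

BFS from 18 reaches 13 last, at distance 3; BFS from 13 confirms no node is farther.
Path: 18–12–11–13.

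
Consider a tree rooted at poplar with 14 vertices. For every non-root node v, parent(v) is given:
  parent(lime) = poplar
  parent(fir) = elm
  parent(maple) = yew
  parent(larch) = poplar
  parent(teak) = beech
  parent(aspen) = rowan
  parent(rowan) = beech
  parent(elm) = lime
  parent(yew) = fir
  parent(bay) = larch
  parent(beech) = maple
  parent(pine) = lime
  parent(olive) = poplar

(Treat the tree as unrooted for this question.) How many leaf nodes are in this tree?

5

The leaves are aspen, bay, olive, pine, teak.
That is 5 leaves.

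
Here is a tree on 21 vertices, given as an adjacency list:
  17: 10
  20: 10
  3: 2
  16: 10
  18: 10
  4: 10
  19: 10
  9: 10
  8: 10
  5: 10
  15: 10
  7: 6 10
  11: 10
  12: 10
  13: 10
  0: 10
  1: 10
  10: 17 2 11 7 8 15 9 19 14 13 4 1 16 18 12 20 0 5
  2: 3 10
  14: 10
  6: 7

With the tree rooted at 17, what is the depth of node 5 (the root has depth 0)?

2

Path from 17 to 5: 17–10–5, which has 2 edges.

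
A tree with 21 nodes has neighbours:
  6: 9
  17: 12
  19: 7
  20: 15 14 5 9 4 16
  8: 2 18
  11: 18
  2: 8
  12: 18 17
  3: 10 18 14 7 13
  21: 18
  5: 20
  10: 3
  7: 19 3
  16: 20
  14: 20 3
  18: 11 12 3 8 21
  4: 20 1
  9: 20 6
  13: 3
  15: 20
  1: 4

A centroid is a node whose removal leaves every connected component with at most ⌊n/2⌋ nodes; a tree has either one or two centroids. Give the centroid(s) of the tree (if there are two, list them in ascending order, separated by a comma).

3

If 3 is removed the pieces have sizes 9, 7, 2, 1, 1, all ≤ ⌊21/2⌋ = 10.
No neighbour of 3 does as well, so 3 is the unique centroid.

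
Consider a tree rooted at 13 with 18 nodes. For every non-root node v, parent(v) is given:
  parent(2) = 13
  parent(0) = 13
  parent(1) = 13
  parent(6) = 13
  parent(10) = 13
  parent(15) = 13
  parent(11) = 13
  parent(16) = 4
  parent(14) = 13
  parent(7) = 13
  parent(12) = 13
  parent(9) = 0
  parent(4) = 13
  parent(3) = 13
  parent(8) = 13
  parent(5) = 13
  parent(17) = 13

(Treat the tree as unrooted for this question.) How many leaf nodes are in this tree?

Exactly 15 nodes have a single neighbour: 1, 2, 3, 5, 6, 7, 8, 9, 10, 11, 12, 14, 15, 16, 17.

15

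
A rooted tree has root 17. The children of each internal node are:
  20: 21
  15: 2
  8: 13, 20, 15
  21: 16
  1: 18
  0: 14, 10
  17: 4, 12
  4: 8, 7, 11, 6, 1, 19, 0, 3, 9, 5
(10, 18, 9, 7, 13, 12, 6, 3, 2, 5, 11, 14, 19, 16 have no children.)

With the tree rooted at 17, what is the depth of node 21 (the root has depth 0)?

17 – 4 – 8 – 20 – 21 — 4 edges.

4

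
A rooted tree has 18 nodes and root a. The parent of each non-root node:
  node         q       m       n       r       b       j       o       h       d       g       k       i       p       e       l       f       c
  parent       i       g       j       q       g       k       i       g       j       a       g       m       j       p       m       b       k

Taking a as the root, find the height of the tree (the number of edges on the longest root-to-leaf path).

The longest root-to-leaf path is a-g-m-i-q-r (5 edges).

5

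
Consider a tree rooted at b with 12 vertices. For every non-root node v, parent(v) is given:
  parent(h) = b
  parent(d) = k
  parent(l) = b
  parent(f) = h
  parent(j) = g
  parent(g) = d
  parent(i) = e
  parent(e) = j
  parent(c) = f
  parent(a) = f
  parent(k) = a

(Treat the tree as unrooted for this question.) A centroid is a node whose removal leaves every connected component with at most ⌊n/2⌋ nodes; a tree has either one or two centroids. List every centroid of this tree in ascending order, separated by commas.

a, k

If k is removed the pieces have sizes 6, 5, all ≤ ⌊12/2⌋ = 6.
a is adjacent to k and is also a centroid (the largest component after removing it is likewise 6).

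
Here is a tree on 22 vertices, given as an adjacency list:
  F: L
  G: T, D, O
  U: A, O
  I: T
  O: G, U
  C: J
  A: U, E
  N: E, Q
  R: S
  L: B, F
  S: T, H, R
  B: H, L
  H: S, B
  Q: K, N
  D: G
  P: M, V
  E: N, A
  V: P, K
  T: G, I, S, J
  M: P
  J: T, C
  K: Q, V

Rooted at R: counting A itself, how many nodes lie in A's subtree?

8

The subtree rooted at A contains: A, E, N, Q, K, V, P, M — 8 nodes.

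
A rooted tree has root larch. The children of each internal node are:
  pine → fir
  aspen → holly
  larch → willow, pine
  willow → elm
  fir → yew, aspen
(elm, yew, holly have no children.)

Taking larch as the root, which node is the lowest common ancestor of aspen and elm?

Path aspen→root: aspen fir pine larch; path elm→root: elm willow larch.
First common node: larch.

larch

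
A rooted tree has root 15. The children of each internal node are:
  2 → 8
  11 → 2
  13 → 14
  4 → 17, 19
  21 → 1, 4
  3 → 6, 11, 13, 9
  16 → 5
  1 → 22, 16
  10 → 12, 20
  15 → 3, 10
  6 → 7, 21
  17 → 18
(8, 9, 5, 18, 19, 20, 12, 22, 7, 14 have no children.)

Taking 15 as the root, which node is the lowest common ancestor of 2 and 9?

3

Ancestors of 2 (toward the root): 2, 11, 3, 15.
Ancestors of 9: 9, 3, 15.
The deepest node appearing in both lists is 3.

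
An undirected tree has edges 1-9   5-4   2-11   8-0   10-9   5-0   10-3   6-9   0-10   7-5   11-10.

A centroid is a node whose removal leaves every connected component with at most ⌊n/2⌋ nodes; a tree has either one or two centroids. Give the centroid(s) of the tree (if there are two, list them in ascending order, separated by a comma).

Delete 10: the remaining components have sizes 5, 3, 2, 1. Max 5 ≤ 6, so 10 is a centroid.
Every other node leaves some component of size > 6, so the centroid is unique.

10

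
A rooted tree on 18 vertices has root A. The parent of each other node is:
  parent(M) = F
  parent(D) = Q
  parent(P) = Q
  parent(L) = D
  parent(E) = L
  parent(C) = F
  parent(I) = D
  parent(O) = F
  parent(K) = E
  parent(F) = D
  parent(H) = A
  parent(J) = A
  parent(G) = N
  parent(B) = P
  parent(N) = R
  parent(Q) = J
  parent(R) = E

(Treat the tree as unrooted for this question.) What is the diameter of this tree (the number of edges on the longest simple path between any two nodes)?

9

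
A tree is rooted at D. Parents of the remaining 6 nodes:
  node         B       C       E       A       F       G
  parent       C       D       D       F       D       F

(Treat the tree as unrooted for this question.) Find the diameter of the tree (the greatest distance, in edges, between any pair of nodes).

Starting from A, a farthest node is B at distance 4.
One longest path: A - F - D - C - B.
So the diameter is 4.

4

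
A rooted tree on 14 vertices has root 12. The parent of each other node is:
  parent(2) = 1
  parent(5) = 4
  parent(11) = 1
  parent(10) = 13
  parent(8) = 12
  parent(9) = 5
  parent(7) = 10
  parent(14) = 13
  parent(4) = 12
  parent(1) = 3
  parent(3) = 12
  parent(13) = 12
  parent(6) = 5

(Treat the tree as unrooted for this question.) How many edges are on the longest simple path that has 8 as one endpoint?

Distances from 8 peak at 4, attained at 11 (7, 6, 2, 9 also at distance 4).
8 – 12 – 3 – 1 – 11

4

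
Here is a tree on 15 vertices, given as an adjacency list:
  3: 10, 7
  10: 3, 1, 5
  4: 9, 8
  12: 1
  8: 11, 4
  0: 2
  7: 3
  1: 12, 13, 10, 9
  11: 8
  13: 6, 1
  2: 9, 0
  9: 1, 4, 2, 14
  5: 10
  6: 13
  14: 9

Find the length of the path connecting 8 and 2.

The path is 8 - 4 - 9 - 2, which has 3 edges.

3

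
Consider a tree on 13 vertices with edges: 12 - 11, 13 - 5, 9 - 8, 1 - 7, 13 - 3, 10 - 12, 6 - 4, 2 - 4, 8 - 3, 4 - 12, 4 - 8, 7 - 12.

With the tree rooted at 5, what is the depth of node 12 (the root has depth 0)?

5 → 13 → 3 → 8 → 4 → 12 — 5 edges.

5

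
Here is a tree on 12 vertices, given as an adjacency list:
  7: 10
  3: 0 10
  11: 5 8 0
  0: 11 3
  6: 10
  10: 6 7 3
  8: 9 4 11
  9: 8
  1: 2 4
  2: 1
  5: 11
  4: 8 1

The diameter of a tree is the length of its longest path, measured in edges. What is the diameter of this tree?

Starting from 2, a farthest node is 7 at distance 8.
One longest path: 2 – 1 – 4 – 8 – 11 – 0 – 3 – 10 – 7.
So the diameter is 8.

8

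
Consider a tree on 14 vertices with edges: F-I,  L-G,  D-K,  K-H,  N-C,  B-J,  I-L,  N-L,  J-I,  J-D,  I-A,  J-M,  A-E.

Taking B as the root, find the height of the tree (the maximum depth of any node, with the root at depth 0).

C sits deepest: B → J → I → L → N → C — 5 edges from the root.

5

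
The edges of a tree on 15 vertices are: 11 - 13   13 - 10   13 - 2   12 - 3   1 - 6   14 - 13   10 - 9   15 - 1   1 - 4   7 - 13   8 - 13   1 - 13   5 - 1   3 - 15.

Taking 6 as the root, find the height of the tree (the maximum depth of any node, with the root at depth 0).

4

A deepest node is 9, reached by 6 → 1 → 13 → 10 → 9.
That path has 4 edges, so the height is 4.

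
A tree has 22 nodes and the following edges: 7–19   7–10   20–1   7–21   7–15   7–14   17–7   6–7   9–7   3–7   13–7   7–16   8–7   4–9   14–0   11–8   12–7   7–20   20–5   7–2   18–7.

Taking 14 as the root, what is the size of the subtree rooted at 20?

3

20's subtree: {20, 1, 5}, size 3.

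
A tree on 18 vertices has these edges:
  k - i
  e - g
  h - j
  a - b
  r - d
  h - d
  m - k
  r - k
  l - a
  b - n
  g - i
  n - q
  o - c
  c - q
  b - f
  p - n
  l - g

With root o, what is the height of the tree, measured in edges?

13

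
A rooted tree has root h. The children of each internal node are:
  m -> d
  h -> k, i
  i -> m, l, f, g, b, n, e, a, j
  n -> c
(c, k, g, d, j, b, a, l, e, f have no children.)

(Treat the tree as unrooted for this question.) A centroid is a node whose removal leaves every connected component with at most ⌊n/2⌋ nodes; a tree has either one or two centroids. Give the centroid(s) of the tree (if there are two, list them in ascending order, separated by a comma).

i

If i is removed the pieces have sizes 2, 2, 2, 1, 1, 1, 1, 1, 1, 1, all ≤ ⌊14/2⌋ = 7.
Every other node leaves some component of size > 7, so the centroid is unique.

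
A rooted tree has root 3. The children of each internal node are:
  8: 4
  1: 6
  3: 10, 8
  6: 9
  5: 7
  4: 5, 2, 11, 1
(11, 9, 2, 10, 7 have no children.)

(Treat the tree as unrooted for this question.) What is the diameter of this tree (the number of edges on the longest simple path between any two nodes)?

6

A longest path is 10-3-8-4-1-6-9, with 6 edges.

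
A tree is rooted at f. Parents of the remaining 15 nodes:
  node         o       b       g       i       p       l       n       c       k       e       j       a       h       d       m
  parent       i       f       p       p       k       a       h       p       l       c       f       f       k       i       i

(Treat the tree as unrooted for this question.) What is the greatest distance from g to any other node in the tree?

The node farthest from g is j (b also at distance 6), via g–p–k–l–a–f–j — 6 edges.

6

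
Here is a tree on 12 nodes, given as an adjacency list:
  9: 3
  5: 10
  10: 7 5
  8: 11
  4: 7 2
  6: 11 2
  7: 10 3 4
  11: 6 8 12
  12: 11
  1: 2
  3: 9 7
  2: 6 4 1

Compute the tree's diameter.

7

Starting from 5, a farthest node is 12 at distance 7.
One longest path: 5 – 10 – 7 – 4 – 2 – 6 – 11 – 12.
So the diameter is 7.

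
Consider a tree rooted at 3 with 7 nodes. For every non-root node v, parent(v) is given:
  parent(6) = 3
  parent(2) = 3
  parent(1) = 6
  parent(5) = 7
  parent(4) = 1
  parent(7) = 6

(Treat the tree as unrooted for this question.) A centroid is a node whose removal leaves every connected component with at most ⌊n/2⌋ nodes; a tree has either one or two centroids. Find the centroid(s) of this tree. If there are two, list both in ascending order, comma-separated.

6

If 6 is removed the pieces have sizes 2, 2, 2, all ≤ ⌊7/2⌋ = 3.
Every other node leaves some component of size > 3, so the centroid is unique.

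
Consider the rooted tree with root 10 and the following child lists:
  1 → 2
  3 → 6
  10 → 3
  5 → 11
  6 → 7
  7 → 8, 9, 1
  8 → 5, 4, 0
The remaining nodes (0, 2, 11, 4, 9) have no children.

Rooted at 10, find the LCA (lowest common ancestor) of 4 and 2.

Path 4→root: 4 8 7 6 3 10; path 2→root: 2 1 7 6 3 10.
First common node: 7.

7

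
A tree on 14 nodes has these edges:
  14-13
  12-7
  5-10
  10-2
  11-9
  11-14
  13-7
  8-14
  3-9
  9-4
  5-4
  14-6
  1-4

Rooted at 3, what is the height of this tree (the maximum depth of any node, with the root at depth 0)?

The longest root-to-leaf path is 3 – 9 – 11 – 14 – 13 – 7 – 12 (6 edges).

6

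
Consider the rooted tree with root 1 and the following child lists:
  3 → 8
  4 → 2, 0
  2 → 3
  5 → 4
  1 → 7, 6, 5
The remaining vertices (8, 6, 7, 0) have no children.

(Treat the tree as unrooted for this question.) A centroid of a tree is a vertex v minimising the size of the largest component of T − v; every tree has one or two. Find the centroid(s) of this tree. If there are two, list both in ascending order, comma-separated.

4

Delete 4: the remaining components have sizes 4, 3, 1. Max 4 ≤ 4, so 4 is a centroid.
Every other node leaves some component of size > 4, so the centroid is unique.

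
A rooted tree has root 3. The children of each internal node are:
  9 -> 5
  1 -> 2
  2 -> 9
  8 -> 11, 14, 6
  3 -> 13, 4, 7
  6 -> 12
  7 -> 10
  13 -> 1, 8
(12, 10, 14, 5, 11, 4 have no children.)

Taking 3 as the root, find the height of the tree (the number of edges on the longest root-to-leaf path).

A deepest node is 5, reached by 3-13-1-2-9-5.
That path has 5 edges, so the height is 5.

5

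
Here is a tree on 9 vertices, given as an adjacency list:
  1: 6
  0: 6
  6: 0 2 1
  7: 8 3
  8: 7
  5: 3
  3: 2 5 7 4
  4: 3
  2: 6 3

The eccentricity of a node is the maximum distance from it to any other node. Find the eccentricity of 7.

4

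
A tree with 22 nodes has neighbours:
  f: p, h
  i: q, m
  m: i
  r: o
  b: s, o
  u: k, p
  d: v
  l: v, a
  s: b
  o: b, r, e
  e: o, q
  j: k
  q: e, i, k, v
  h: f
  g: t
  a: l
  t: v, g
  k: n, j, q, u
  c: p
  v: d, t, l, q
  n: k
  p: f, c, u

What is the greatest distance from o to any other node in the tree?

The node farthest from o is h, via o-e-q-k-u-p-f-h — 7 edges.

7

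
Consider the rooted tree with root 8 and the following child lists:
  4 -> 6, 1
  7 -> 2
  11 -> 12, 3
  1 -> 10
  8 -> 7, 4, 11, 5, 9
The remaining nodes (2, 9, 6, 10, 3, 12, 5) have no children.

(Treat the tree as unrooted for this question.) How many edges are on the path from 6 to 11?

Walking from 6: 6–4–8–11. Length 3.

3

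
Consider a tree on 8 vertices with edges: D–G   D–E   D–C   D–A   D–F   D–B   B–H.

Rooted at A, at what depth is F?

Path from A to F: A – D – F, which has 2 edges.

2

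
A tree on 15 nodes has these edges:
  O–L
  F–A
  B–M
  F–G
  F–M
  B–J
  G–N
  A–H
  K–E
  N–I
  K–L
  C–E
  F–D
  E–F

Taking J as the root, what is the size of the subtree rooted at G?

3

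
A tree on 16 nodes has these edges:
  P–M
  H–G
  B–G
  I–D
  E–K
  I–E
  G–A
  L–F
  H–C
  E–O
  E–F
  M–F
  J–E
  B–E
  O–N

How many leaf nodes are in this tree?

The leaves are A, C, D, J, K, L, N, P.
That is 8 leaves.

8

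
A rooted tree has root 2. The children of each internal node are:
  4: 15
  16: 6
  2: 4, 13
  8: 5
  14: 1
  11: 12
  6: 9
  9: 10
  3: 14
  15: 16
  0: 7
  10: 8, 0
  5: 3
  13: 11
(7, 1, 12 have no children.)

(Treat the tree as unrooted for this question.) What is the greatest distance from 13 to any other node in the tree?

12

Distances from 13 peak at 12, attained at 1.
13 – 2 – 4 – 15 – 16 – 6 – 9 – 10 – 8 – 5 – 3 – 14 – 1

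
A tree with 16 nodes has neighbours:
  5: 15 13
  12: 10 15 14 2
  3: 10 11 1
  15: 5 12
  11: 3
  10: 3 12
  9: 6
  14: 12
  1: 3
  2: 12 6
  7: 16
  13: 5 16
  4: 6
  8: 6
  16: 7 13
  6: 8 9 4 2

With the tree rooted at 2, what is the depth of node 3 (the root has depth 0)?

3

2 → 12 → 10 → 3 — 3 edges.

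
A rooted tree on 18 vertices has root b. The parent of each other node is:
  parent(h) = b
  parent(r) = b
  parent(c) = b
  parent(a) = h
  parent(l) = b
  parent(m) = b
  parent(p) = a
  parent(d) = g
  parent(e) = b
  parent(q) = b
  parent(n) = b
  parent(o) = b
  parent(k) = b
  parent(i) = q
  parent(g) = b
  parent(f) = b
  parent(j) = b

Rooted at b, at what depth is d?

Climbing from d to the root: d → g → b. That's 2 steps.

2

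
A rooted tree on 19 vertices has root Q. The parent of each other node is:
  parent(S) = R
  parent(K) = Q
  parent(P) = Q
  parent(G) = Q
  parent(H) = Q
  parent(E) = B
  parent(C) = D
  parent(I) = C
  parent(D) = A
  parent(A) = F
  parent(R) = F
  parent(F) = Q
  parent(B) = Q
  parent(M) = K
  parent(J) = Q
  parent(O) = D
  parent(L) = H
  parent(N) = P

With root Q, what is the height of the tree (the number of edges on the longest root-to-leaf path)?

I sits deepest: Q → F → A → D → C → I — 5 edges from the root.

5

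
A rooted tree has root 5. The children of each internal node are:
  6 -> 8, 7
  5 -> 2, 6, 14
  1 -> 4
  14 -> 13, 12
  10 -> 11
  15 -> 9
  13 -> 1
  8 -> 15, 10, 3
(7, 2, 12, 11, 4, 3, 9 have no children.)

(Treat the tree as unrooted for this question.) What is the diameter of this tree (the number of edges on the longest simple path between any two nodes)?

8

BFS from 11 reaches 4 last, at distance 8; BFS from 4 confirms no node is farther.
Path: 11-10-8-6-5-14-13-1-4.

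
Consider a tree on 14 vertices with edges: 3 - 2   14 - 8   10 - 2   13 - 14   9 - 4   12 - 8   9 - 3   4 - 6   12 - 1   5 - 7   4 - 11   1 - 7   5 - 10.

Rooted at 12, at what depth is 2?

5

12 – 1 – 7 – 5 – 10 – 2 — 5 edges.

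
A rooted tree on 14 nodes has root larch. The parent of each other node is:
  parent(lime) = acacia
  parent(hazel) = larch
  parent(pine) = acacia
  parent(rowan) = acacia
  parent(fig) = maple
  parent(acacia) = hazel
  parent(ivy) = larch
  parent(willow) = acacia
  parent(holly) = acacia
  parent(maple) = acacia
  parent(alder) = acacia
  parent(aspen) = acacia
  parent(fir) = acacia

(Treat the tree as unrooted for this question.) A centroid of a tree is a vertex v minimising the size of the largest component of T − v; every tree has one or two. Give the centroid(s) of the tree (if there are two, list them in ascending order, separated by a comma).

acacia

Removing acacia splits the tree into components of sizes 3, 2, 1, 1, 1, 1, 1, 1, 1, 1; the largest is 3 ≤ ⌊14/2⌋ = 7.
Every other node leaves some component of size > 7, so the centroid is unique.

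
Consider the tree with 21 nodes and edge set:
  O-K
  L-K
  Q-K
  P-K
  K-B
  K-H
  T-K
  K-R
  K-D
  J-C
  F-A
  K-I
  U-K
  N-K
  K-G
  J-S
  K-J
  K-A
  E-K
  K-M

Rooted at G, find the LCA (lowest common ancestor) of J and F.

K

J's ancestor chain is J, K, G and F's is F, A, K, G; they first meet at K.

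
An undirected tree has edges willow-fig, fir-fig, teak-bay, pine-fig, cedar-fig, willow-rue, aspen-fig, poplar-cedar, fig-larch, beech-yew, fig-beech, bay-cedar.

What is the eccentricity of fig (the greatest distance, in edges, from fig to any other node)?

3

The node farthest from fig is teak, via fig – cedar – bay – teak — 3 edges.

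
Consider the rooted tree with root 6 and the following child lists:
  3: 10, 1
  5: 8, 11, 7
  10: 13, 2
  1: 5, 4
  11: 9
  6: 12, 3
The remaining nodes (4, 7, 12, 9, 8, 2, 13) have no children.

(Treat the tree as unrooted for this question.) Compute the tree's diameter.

BFS from 12 reaches 9 last, at distance 6; BFS from 9 confirms no node is farther.
Path: 12–6–3–1–5–11–9.

6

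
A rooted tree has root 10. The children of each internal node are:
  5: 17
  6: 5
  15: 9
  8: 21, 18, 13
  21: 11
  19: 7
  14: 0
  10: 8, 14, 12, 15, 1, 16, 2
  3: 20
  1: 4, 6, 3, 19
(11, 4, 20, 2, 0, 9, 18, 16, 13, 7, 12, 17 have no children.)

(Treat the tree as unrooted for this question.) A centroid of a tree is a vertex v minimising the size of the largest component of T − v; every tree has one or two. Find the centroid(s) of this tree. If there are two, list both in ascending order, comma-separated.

If 10 is removed the pieces have sizes 9, 5, 2, 2, 1, 1, 1, all ≤ ⌊22/2⌋ = 11.
No neighbour of 10 does as well, so 10 is the unique centroid.

10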